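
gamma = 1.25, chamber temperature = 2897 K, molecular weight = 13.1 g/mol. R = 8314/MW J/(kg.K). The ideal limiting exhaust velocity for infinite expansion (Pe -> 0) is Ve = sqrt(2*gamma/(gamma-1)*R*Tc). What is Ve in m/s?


R = 8314 / 13.1 = 634.66 J/(kg.K)
Ve = sqrt(2 * 1.25 / (1.25 - 1) * 634.66 * 2897) = 4288 m/s

4288 m/s


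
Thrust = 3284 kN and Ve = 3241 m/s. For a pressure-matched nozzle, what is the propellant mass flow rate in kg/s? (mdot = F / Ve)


mdot = F / Ve = 3284000 / 3241 = 1013.3 kg/s

1013.3 kg/s


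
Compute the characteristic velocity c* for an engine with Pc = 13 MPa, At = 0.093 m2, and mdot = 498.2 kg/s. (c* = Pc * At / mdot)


c* = 13e6 * 0.093 / 498.2 = 2427 m/s

2427 m/s


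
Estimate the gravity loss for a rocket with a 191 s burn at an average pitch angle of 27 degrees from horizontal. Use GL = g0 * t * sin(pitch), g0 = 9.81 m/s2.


GL = 9.81 * 191 * sin(27 deg) = 851 m/s

851 m/s


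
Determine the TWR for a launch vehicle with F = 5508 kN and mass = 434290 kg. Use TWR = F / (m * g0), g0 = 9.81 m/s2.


TWR = 5508000 / (434290 * 9.81) = 1.29

1.29


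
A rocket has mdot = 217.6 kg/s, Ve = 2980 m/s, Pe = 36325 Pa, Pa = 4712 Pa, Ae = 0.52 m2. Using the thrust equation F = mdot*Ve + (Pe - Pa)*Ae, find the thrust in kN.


F = 217.6 * 2980 + (36325 - 4712) * 0.52 = 664887.0 N = 664.9 kN

664.9 kN


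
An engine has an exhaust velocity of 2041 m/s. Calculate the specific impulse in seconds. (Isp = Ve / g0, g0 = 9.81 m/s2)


Isp = Ve / g0 = 2041 / 9.81 = 208.1 s

208.1 s


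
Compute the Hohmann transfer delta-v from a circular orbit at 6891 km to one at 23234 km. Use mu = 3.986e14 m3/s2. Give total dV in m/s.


V1 = sqrt(mu/r1) = 7605.5 m/s
dV1 = V1*(sqrt(2*r2/(r1+r2)) - 1) = 1840.35 m/s
V2 = sqrt(mu/r2) = 4141.97 m/s
dV2 = V2*(1 - sqrt(2*r1/(r1+r2))) = 1340.41 m/s
Total dV = 3181 m/s

3181 m/s


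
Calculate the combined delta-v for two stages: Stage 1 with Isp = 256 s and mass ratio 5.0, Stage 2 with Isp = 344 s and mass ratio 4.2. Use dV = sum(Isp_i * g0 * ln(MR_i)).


dV1 = 256 * 9.81 * ln(5.0) = 4041.9 m/s
dV2 = 344 * 9.81 * ln(4.2) = 4842.9 m/s
Total dV = 4041.9 + 4842.9 = 8884.8 m/s ~ 8885 m/s

8885 m/s


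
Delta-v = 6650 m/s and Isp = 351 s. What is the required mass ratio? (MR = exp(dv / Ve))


Ve = 351 * 9.81 = 3443.31 m/s
MR = exp(6650 / 3443.31) = 6.898

6.898


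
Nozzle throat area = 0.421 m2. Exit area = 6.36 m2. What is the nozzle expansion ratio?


AR = 6.36 / 0.421 = 15.1

15.1


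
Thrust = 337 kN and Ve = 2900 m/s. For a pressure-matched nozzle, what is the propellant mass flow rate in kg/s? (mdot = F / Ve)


mdot = F / Ve = 337000 / 2900 = 116.2 kg/s

116.2 kg/s


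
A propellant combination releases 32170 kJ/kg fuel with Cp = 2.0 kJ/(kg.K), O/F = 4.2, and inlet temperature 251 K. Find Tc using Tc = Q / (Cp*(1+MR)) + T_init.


Tc = 32170 / (2.0 * (1 + 4.2)) + 251 = 3344 K

3344 K


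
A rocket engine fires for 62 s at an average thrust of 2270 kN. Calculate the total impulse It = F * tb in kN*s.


It = 2270 * 62 = 140740 kN*s

140740 kN*s


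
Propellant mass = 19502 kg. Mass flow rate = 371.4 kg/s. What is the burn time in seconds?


tb = 19502 / 371.4 = 52.5 s

52.5 s


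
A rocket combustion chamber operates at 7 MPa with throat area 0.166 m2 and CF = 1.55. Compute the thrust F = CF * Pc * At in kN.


F = 1.55 * 7e6 * 0.166 = 1.8011e+06 N = 1801.1 kN

1801.1 kN


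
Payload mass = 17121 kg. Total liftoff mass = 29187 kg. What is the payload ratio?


PR = 17121 / 29187 = 0.5866

0.5866


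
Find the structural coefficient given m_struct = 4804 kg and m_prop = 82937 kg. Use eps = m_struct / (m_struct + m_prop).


eps = 4804 / (4804 + 82937) = 0.0548

0.0548


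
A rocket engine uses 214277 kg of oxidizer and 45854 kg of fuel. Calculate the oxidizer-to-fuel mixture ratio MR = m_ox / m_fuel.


MR = 214277 / 45854 = 4.67

4.67


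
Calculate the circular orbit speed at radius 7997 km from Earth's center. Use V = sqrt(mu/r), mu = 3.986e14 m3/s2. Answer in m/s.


V = sqrt(3.986e14 / 7997000) = 7060 m/s

7060 m/s


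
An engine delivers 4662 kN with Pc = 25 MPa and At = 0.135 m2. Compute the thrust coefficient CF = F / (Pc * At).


CF = 4662000 / (25e6 * 0.135) = 1.38

1.38


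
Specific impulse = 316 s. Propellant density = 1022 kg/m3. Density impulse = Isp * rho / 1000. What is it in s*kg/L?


rho*Isp = 316 * 1022 / 1000 = 323 s*kg/L

323 s*kg/L


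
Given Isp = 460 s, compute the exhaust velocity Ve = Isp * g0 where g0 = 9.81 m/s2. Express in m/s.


Ve = Isp * g0 = 460 * 9.81 = 4512.6 m/s

4512.6 m/s


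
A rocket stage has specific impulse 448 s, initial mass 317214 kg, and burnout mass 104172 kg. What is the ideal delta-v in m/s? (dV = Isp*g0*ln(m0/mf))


Ve = 448 * 9.81 = 4394.88 m/s
dV = 4394.88 * ln(317214/104172) = 4894 m/s

4894 m/s


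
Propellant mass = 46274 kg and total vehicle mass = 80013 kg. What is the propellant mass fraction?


PMF = 46274 / 80013 = 0.578

0.578


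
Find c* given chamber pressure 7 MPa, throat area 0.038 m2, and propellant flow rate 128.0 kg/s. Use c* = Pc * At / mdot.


c* = 7e6 * 0.038 / 128.0 = 2078 m/s

2078 m/s


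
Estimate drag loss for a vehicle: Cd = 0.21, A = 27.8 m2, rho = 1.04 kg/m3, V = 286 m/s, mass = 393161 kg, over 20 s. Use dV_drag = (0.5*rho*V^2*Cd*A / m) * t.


D = 0.5 * 1.04 * 286^2 * 0.21 * 27.8 = 248313.02 N
a = 248313.02 / 393161 = 0.6316 m/s2
dV = 0.6316 * 20 = 12.6 m/s

12.6 m/s


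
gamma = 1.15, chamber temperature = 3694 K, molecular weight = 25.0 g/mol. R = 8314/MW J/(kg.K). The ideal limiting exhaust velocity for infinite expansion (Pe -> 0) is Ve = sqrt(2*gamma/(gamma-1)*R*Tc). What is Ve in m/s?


R = 8314 / 25.0 = 332.56 J/(kg.K)
Ve = sqrt(2 * 1.15 / (1.15 - 1) * 332.56 * 3694) = 4340 m/s

4340 m/s


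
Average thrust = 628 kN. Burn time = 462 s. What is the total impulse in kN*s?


It = 628 * 462 = 290136 kN*s

290136 kN*s


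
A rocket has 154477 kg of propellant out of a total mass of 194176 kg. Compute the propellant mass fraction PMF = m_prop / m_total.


PMF = 154477 / 194176 = 0.796

0.796


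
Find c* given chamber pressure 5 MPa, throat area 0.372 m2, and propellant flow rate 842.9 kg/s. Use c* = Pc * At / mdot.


c* = 5e6 * 0.372 / 842.9 = 2207 m/s

2207 m/s


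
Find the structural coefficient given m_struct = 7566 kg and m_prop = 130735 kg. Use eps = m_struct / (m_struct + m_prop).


eps = 7566 / (7566 + 130735) = 0.0547

0.0547


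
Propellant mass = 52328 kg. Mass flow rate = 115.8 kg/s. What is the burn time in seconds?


tb = 52328 / 115.8 = 451.9 s

451.9 s


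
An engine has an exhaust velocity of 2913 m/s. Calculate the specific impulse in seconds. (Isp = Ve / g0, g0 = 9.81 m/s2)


Isp = Ve / g0 = 2913 / 9.81 = 296.9 s

296.9 s


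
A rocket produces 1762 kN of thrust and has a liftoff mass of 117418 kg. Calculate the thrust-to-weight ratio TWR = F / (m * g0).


TWR = 1762000 / (117418 * 9.81) = 1.53

1.53


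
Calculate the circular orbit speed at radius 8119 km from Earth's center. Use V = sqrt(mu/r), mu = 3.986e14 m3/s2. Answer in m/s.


V = sqrt(3.986e14 / 8119000) = 7007 m/s

7007 m/s


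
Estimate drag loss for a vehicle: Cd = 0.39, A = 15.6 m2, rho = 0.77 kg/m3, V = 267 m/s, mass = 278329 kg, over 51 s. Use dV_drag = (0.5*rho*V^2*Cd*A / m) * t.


D = 0.5 * 0.77 * 267^2 * 0.39 * 15.6 = 166983.08 N
a = 166983.08 / 278329 = 0.5999 m/s2
dV = 0.5999 * 51 = 30.6 m/s

30.6 m/s


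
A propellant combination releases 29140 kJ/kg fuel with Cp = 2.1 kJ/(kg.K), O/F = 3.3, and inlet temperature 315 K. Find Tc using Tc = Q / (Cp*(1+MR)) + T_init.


Tc = 29140 / (2.1 * (1 + 3.3)) + 315 = 3542 K

3542 K


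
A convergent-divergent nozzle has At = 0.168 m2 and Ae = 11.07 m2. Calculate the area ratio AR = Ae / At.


AR = 11.07 / 0.168 = 65.9

65.9


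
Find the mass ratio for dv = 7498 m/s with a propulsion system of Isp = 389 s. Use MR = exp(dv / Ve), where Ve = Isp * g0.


Ve = 389 * 9.81 = 3816.09 m/s
MR = exp(7498 / 3816.09) = 7.134

7.134


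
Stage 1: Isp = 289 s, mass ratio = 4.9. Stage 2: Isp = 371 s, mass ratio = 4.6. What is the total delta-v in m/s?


dV1 = 289 * 9.81 * ln(4.9) = 4505.6 m/s
dV2 = 371 * 9.81 * ln(4.6) = 5554.1 m/s
Total dV = 4505.6 + 5554.1 = 10059.7 m/s ~ 10060 m/s

10060 m/s


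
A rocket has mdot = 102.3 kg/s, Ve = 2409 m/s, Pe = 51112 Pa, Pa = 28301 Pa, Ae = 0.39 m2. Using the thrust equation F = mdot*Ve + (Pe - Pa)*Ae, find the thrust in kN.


F = 102.3 * 2409 + (51112 - 28301) * 0.39 = 255337.0 N = 255.3 kN

255.3 kN


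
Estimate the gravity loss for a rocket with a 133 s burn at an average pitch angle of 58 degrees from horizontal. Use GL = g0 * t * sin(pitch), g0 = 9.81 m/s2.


GL = 9.81 * 133 * sin(58 deg) = 1106 m/s

1106 m/s


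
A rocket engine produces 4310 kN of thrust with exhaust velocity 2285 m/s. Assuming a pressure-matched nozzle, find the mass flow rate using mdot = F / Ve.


mdot = F / Ve = 4310000 / 2285 = 1886.2 kg/s

1886.2 kg/s


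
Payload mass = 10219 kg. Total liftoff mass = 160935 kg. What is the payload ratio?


PR = 10219 / 160935 = 0.0635

0.0635


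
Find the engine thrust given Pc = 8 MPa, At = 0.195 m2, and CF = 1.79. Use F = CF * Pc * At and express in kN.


F = 1.79 * 8e6 * 0.195 = 2.7924e+06 N = 2792.4 kN

2792.4 kN


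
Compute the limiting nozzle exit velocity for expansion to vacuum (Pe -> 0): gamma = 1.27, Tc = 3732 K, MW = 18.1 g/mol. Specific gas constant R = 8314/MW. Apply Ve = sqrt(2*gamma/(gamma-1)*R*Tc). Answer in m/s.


R = 8314 / 18.1 = 459.34 J/(kg.K)
Ve = sqrt(2 * 1.27 / (1.27 - 1) * 459.34 * 3732) = 4016 m/s

4016 m/s


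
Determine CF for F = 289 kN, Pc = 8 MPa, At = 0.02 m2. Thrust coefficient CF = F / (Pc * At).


CF = 289000 / (8e6 * 0.02) = 1.81

1.81


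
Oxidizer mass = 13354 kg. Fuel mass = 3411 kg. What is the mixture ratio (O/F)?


MR = 13354 / 3411 = 3.91

3.91


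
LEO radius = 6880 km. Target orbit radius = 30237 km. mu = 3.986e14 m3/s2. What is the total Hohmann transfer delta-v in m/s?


V1 = sqrt(mu/r1) = 7611.57 m/s
dV1 = V1*(sqrt(2*r2/(r1+r2)) - 1) = 2104.09 m/s
V2 = sqrt(mu/r2) = 3630.77 m/s
dV2 = V2*(1 - sqrt(2*r1/(r1+r2))) = 1420.11 m/s
Total dV = 3524 m/s

3524 m/s


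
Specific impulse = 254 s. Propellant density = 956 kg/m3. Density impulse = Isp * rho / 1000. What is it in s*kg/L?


rho*Isp = 254 * 956 / 1000 = 243 s*kg/L

243 s*kg/L


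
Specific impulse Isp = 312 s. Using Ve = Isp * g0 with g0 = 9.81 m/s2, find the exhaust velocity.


Ve = Isp * g0 = 312 * 9.81 = 3060.7 m/s

3060.7 m/s


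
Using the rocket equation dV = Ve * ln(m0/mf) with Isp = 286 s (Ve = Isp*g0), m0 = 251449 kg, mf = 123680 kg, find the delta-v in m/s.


Ve = 286 * 9.81 = 2805.66 m/s
dV = 2805.66 * ln(251449/123680) = 1991 m/s

1991 m/s


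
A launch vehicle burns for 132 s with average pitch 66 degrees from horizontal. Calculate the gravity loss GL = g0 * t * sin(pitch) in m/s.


GL = 9.81 * 132 * sin(66 deg) = 1183 m/s

1183 m/s


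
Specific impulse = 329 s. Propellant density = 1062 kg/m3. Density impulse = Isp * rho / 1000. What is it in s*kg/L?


rho*Isp = 329 * 1062 / 1000 = 349 s*kg/L

349 s*kg/L


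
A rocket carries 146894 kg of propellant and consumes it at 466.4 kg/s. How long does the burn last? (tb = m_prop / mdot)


tb = 146894 / 466.4 = 315.0 s

315.0 s


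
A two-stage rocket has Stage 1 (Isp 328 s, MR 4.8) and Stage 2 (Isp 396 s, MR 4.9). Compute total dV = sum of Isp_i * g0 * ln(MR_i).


dV1 = 328 * 9.81 * ln(4.8) = 5047.3 m/s
dV2 = 396 * 9.81 * ln(4.9) = 6173.8 m/s
Total dV = 5047.3 + 6173.8 = 11221.1 m/s ~ 11221 m/s

11221 m/s


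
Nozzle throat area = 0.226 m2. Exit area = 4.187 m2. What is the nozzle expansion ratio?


AR = 4.187 / 0.226 = 18.5

18.5


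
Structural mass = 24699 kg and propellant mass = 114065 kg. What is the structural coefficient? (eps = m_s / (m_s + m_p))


eps = 24699 / (24699 + 114065) = 0.178

0.178


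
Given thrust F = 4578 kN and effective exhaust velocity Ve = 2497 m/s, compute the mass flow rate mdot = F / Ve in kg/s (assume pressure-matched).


mdot = F / Ve = 4578000 / 2497 = 1833.4 kg/s

1833.4 kg/s


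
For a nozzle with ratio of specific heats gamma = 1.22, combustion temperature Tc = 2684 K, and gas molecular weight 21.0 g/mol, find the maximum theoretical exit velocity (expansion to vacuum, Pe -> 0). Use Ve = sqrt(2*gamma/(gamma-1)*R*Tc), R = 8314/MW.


R = 8314 / 21.0 = 395.9 J/(kg.K)
Ve = sqrt(2 * 1.22 / (1.22 - 1) * 395.9 * 2684) = 3433 m/s

3433 m/s


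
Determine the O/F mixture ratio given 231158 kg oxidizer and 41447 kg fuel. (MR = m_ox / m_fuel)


MR = 231158 / 41447 = 5.58

5.58


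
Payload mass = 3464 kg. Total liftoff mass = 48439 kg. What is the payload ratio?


PR = 3464 / 48439 = 0.0715

0.0715


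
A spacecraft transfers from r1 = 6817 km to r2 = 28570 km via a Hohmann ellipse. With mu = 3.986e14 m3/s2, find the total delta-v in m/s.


V1 = sqrt(mu/r1) = 7646.66 m/s
dV1 = V1*(sqrt(2*r2/(r1+r2)) - 1) = 2070.07 m/s
V2 = sqrt(mu/r2) = 3735.2 m/s
dV2 = V2*(1 - sqrt(2*r1/(r1+r2))) = 1416.72 m/s
Total dV = 3487 m/s

3487 m/s


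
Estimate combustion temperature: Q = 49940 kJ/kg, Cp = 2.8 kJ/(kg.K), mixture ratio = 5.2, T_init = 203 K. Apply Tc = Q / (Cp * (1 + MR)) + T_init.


Tc = 49940 / (2.8 * (1 + 5.2)) + 203 = 3080 K

3080 K


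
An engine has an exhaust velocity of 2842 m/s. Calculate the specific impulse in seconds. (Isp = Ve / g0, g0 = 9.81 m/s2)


Isp = Ve / g0 = 2842 / 9.81 = 289.7 s

289.7 s


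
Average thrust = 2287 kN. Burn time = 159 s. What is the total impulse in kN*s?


It = 2287 * 159 = 363633 kN*s

363633 kN*s


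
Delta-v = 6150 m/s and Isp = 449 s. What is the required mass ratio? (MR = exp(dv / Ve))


Ve = 449 * 9.81 = 4404.69 m/s
MR = exp(6150 / 4404.69) = 4.04

4.04


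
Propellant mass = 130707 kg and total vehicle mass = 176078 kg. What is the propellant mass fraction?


PMF = 130707 / 176078 = 0.742

0.742


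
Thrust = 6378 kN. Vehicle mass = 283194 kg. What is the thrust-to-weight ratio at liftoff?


TWR = 6378000 / (283194 * 9.81) = 2.3

2.3


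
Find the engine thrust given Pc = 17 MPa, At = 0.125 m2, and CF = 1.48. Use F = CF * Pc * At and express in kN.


F = 1.48 * 17e6 * 0.125 = 3.1450e+06 N = 3145.0 kN

3145.0 kN


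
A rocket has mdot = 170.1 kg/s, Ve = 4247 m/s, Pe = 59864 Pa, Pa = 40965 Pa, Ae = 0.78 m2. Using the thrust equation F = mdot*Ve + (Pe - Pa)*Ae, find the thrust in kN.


F = 170.1 * 4247 + (59864 - 40965) * 0.78 = 737156.0 N = 737.2 kN

737.2 kN


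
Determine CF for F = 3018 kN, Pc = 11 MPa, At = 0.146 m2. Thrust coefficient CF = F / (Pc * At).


CF = 3018000 / (11e6 * 0.146) = 1.88

1.88


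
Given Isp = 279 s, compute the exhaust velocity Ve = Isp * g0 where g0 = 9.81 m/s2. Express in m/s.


Ve = Isp * g0 = 279 * 9.81 = 2737.0 m/s

2737.0 m/s


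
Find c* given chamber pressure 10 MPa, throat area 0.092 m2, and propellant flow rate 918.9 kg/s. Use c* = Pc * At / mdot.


c* = 10e6 * 0.092 / 918.9 = 1001 m/s

1001 m/s


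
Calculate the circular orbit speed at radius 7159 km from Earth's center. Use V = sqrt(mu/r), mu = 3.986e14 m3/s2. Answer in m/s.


V = sqrt(3.986e14 / 7159000) = 7462 m/s

7462 m/s


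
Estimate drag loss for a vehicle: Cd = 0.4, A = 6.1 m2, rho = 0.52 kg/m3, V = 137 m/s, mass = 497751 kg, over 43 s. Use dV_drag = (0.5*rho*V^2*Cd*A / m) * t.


D = 0.5 * 0.52 * 137^2 * 0.4 * 6.1 = 11907.05 N
a = 11907.05 / 497751 = 0.0239 m/s2
dV = 0.0239 * 43 = 1.0 m/s

1.0 m/s


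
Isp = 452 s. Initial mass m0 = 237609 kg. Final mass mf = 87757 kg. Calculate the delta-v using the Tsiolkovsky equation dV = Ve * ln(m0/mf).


Ve = 452 * 9.81 = 4434.12 m/s
dV = 4434.12 * ln(237609/87757) = 4417 m/s

4417 m/s


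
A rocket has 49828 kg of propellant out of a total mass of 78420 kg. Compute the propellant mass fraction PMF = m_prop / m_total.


PMF = 49828 / 78420 = 0.635

0.635


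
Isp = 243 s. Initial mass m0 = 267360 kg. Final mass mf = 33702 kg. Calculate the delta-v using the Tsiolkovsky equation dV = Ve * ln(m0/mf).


Ve = 243 * 9.81 = 2383.83 m/s
dV = 2383.83 * ln(267360/33702) = 4937 m/s

4937 m/s


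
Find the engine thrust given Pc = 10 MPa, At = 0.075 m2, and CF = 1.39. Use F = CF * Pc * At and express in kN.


F = 1.39 * 10e6 * 0.075 = 1.0425e+06 N = 1042.5 kN

1042.5 kN


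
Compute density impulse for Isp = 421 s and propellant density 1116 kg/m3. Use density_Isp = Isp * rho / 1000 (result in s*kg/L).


rho*Isp = 421 * 1116 / 1000 = 470 s*kg/L

470 s*kg/L


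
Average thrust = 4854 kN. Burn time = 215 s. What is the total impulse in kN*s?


It = 4854 * 215 = 1043610 kN*s

1043610 kN*s


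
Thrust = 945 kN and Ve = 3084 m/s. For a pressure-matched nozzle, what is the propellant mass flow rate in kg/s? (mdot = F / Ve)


mdot = F / Ve = 945000 / 3084 = 306.4 kg/s

306.4 kg/s


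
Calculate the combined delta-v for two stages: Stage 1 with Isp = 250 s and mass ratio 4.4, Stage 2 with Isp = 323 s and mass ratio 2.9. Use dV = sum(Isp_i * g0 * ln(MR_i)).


dV1 = 250 * 9.81 * ln(4.4) = 3633.6 m/s
dV2 = 323 * 9.81 * ln(2.9) = 3373.7 m/s
Total dV = 3633.6 + 3373.7 = 7007.3 m/s ~ 7007 m/s

7007 m/s


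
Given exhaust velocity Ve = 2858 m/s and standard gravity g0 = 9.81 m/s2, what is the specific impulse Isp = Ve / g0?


Isp = Ve / g0 = 2858 / 9.81 = 291.3 s

291.3 s


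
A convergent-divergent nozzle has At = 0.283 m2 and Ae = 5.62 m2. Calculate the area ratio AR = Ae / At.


AR = 5.62 / 0.283 = 19.9

19.9


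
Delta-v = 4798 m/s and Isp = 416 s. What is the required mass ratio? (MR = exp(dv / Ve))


Ve = 416 * 9.81 = 4080.96 m/s
MR = exp(4798 / 4080.96) = 3.24

3.24


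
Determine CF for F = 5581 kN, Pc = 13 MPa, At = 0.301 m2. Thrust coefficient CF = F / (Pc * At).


CF = 5581000 / (13e6 * 0.301) = 1.43

1.43


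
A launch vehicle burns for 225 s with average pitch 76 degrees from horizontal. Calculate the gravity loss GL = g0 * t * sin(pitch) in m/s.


GL = 9.81 * 225 * sin(76 deg) = 2142 m/s

2142 m/s


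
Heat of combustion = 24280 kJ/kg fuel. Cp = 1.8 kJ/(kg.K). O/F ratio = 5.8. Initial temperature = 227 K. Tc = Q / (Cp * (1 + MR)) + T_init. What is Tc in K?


Tc = 24280 / (1.8 * (1 + 5.8)) + 227 = 2211 K

2211 K


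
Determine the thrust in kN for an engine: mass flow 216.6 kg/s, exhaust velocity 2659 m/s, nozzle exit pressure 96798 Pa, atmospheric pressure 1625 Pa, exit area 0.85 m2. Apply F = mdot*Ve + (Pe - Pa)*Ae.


F = 216.6 * 2659 + (96798 - 1625) * 0.85 = 656836.0 N = 656.8 kN

656.8 kN


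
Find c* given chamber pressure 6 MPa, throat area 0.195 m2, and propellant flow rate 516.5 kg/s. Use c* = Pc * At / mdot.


c* = 6e6 * 0.195 / 516.5 = 2265 m/s

2265 m/s


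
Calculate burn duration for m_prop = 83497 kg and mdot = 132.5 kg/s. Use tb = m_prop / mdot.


tb = 83497 / 132.5 = 630.2 s

630.2 s


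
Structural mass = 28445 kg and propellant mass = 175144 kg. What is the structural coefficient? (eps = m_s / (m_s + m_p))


eps = 28445 / (28445 + 175144) = 0.1397

0.1397


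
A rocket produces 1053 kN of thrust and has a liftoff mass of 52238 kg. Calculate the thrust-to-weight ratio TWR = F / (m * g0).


TWR = 1053000 / (52238 * 9.81) = 2.05

2.05


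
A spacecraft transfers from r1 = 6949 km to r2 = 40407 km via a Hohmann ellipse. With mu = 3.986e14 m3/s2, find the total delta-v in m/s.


V1 = sqrt(mu/r1) = 7573.69 m/s
dV1 = V1*(sqrt(2*r2/(r1+r2)) - 1) = 2320.11 m/s
V2 = sqrt(mu/r2) = 3140.8 m/s
dV2 = V2*(1 - sqrt(2*r1/(r1+r2))) = 1439.31 m/s
Total dV = 3759 m/s

3759 m/s


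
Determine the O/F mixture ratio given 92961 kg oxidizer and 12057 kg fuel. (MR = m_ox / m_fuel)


MR = 92961 / 12057 = 7.71

7.71


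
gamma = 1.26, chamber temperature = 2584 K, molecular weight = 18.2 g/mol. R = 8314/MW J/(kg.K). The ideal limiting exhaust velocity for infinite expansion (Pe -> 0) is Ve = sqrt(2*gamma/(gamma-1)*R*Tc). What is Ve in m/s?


R = 8314 / 18.2 = 456.81 J/(kg.K)
Ve = sqrt(2 * 1.26 / (1.26 - 1) * 456.81 * 2584) = 3382 m/s

3382 m/s


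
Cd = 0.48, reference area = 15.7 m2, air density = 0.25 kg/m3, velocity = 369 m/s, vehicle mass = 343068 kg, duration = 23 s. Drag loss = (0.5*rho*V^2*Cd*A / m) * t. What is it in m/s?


D = 0.5 * 0.25 * 369^2 * 0.48 * 15.7 = 128263.66 N
a = 128263.66 / 343068 = 0.3739 m/s2
dV = 0.3739 * 23 = 8.6 m/s

8.6 m/s


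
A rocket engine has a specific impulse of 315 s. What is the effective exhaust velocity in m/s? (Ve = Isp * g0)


Ve = Isp * g0 = 315 * 9.81 = 3090.2 m/s

3090.2 m/s


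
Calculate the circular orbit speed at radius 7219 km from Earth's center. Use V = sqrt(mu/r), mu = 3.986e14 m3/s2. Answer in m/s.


V = sqrt(3.986e14 / 7219000) = 7431 m/s

7431 m/s


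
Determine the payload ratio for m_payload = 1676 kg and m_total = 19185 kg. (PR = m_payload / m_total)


PR = 1676 / 19185 = 0.0874

0.0874


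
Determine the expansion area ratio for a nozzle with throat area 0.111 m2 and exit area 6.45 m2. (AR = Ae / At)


AR = 6.45 / 0.111 = 58.1

58.1


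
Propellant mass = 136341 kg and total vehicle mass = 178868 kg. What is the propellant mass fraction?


PMF = 136341 / 178868 = 0.762

0.762


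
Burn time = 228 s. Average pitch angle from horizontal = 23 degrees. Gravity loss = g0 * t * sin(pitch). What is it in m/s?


GL = 9.81 * 228 * sin(23 deg) = 874 m/s

874 m/s


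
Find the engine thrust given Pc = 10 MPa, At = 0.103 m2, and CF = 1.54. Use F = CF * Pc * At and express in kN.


F = 1.54 * 10e6 * 0.103 = 1.5862e+06 N = 1586.2 kN

1586.2 kN


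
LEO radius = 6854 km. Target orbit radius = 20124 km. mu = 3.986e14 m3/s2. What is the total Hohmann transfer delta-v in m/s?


V1 = sqrt(mu/r1) = 7626.0 m/s
dV1 = V1*(sqrt(2*r2/(r1+r2)) - 1) = 1688.6 m/s
V2 = sqrt(mu/r2) = 4450.53 m/s
dV2 = V2*(1 - sqrt(2*r1/(r1+r2))) = 1278.09 m/s
Total dV = 2967 m/s

2967 m/s


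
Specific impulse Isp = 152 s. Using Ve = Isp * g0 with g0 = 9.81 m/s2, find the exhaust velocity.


Ve = Isp * g0 = 152 * 9.81 = 1491.1 m/s

1491.1 m/s


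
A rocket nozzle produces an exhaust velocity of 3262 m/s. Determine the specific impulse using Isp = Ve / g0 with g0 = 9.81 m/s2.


Isp = Ve / g0 = 3262 / 9.81 = 332.5 s

332.5 s


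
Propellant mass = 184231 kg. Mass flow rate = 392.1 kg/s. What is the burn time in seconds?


tb = 184231 / 392.1 = 469.9 s

469.9 s


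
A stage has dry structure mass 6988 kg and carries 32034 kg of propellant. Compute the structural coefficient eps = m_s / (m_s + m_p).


eps = 6988 / (6988 + 32034) = 0.1791

0.1791


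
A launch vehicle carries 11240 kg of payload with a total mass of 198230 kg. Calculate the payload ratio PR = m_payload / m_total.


PR = 11240 / 198230 = 0.0567

0.0567


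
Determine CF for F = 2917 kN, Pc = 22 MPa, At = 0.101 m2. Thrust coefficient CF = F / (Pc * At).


CF = 2917000 / (22e6 * 0.101) = 1.31

1.31


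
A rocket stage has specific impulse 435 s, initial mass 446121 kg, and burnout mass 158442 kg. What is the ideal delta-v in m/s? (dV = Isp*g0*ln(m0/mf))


Ve = 435 * 9.81 = 4267.35 m/s
dV = 4267.35 * ln(446121/158442) = 4418 m/s

4418 m/s


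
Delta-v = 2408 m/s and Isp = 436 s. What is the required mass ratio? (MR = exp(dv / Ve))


Ve = 436 * 9.81 = 4277.16 m/s
MR = exp(2408 / 4277.16) = 1.756

1.756


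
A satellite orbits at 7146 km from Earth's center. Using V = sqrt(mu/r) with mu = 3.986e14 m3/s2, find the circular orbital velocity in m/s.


V = sqrt(3.986e14 / 7146000) = 7469 m/s

7469 m/s


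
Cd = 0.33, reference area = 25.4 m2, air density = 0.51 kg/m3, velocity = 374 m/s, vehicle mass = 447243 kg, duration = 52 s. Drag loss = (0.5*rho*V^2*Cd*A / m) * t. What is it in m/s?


D = 0.5 * 0.51 * 374^2 * 0.33 * 25.4 = 298972.36 N
a = 298972.36 / 447243 = 0.6685 m/s2
dV = 0.6685 * 52 = 34.8 m/s

34.8 m/s


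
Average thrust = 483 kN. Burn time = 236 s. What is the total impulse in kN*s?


It = 483 * 236 = 113988 kN*s

113988 kN*s


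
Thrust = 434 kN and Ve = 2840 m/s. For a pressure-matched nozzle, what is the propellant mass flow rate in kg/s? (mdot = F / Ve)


mdot = F / Ve = 434000 / 2840 = 152.8 kg/s

152.8 kg/s


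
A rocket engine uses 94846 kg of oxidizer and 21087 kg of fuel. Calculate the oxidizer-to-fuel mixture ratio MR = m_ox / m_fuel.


MR = 94846 / 21087 = 4.5

4.5


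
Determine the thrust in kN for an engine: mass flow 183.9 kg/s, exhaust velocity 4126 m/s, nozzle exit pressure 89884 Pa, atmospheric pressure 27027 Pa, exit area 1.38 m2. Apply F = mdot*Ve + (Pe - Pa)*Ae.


F = 183.9 * 4126 + (89884 - 27027) * 1.38 = 845514.0 N = 845.5 kN

845.5 kN


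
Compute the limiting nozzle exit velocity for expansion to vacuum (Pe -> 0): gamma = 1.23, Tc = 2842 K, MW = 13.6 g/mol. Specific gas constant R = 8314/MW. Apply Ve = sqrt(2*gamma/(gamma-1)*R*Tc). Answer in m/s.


R = 8314 / 13.6 = 611.32 J/(kg.K)
Ve = sqrt(2 * 1.23 / (1.23 - 1) * 611.32 * 2842) = 4311 m/s

4311 m/s


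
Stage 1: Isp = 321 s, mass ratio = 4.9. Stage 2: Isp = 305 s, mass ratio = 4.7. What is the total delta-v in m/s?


dV1 = 321 * 9.81 * ln(4.9) = 5004.5 m/s
dV2 = 305 * 9.81 * ln(4.7) = 4630.4 m/s
Total dV = 5004.5 + 4630.4 = 9634.9 m/s ~ 9635 m/s

9635 m/s


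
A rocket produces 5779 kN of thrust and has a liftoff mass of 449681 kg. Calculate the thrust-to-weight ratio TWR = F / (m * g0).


TWR = 5779000 / (449681 * 9.81) = 1.31

1.31


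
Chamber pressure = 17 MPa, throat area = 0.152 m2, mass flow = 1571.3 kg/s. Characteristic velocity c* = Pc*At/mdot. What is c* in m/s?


c* = 17e6 * 0.152 / 1571.3 = 1644 m/s

1644 m/s


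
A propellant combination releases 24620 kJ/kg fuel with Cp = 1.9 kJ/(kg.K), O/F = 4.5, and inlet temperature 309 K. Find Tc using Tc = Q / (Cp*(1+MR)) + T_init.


Tc = 24620 / (1.9 * (1 + 4.5)) + 309 = 2665 K

2665 K


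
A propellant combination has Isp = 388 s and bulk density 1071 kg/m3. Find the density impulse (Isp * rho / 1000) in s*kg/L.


rho*Isp = 388 * 1071 / 1000 = 416 s*kg/L

416 s*kg/L


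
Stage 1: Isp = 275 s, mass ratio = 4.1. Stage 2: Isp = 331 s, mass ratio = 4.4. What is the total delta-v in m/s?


dV1 = 275 * 9.81 * ln(4.1) = 3806.5 m/s
dV2 = 331 * 9.81 * ln(4.4) = 4810.9 m/s
Total dV = 3806.5 + 4810.9 = 8617.4 m/s ~ 8617 m/s

8617 m/s


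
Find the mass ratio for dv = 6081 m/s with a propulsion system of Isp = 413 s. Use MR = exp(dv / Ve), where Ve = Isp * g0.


Ve = 413 * 9.81 = 4051.53 m/s
MR = exp(6081 / 4051.53) = 4.486

4.486


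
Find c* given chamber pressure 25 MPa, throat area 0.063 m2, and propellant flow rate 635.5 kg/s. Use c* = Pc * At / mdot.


c* = 25e6 * 0.063 / 635.5 = 2478 m/s

2478 m/s


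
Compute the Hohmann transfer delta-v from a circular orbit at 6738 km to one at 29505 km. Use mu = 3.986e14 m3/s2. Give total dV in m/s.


V1 = sqrt(mu/r1) = 7691.36 m/s
dV1 = V1*(sqrt(2*r2/(r1+r2)) - 1) = 2122.82 m/s
V2 = sqrt(mu/r2) = 3675.54 m/s
dV2 = V2*(1 - sqrt(2*r1/(r1+r2))) = 1434.29 m/s
Total dV = 3557 m/s

3557 m/s


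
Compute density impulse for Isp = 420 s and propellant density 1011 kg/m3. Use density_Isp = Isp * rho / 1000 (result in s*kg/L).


rho*Isp = 420 * 1011 / 1000 = 425 s*kg/L

425 s*kg/L


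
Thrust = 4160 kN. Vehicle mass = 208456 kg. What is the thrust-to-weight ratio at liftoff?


TWR = 4160000 / (208456 * 9.81) = 2.03

2.03


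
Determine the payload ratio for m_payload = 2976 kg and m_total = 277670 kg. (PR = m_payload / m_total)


PR = 2976 / 277670 = 0.0107

0.0107


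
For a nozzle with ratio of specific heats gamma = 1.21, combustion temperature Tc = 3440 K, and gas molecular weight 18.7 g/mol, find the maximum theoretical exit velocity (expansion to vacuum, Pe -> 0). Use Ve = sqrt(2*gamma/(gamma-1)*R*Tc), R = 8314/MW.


R = 8314 / 18.7 = 444.6 J/(kg.K)
Ve = sqrt(2 * 1.21 / (1.21 - 1) * 444.6 * 3440) = 4198 m/s

4198 m/s


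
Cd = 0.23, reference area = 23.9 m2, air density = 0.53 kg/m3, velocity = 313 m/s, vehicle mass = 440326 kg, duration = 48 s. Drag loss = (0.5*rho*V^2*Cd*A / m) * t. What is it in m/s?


D = 0.5 * 0.53 * 313^2 * 0.23 * 23.9 = 142711.93 N
a = 142711.93 / 440326 = 0.3241 m/s2
dV = 0.3241 * 48 = 15.6 m/s

15.6 m/s


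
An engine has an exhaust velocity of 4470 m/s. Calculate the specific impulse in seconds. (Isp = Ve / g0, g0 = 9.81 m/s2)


Isp = Ve / g0 = 4470 / 9.81 = 455.7 s

455.7 s


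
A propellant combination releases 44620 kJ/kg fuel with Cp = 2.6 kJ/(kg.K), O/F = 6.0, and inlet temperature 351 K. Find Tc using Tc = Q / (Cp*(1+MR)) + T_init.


Tc = 44620 / (2.6 * (1 + 6.0)) + 351 = 2803 K

2803 K


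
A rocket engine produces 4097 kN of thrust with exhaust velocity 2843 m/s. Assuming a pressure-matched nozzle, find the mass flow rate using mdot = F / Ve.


mdot = F / Ve = 4097000 / 2843 = 1441.1 kg/s

1441.1 kg/s


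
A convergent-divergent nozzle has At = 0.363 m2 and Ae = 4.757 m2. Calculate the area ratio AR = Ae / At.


AR = 4.757 / 0.363 = 13.1

13.1


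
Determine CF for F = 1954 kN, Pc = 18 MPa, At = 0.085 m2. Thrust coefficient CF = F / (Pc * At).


CF = 1954000 / (18e6 * 0.085) = 1.28

1.28


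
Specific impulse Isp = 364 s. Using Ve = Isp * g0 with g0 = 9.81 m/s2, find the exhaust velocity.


Ve = Isp * g0 = 364 * 9.81 = 3570.8 m/s

3570.8 m/s


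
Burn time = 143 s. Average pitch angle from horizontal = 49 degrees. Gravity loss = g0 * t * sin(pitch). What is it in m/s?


GL = 9.81 * 143 * sin(49 deg) = 1059 m/s

1059 m/s


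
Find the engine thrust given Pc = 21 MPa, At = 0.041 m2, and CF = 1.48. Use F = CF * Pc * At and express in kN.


F = 1.48 * 21e6 * 0.041 = 1.2743e+06 N = 1274.3 kN

1274.3 kN


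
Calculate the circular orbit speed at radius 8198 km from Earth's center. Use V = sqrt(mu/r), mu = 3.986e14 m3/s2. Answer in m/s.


V = sqrt(3.986e14 / 8198000) = 6973 m/s

6973 m/s


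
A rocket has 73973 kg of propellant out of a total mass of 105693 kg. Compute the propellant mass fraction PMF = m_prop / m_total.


PMF = 73973 / 105693 = 0.7

0.7


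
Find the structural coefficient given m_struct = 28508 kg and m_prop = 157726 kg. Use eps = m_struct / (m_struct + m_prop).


eps = 28508 / (28508 + 157726) = 0.1531

0.1531


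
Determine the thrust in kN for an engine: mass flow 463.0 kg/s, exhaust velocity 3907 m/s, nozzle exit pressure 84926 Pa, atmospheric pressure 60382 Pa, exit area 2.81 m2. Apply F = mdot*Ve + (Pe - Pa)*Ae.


F = 463.0 * 3907 + (84926 - 60382) * 2.81 = 1.8779e+06 N = 1877.9 kN

1877.9 kN


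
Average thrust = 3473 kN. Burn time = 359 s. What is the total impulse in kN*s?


It = 3473 * 359 = 1246807 kN*s

1246807 kN*s


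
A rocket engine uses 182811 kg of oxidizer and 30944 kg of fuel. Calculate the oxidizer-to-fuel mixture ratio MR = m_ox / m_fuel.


MR = 182811 / 30944 = 5.91

5.91


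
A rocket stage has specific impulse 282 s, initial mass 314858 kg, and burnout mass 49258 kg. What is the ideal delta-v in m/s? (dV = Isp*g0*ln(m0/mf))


Ve = 282 * 9.81 = 2766.42 m/s
dV = 2766.42 * ln(314858/49258) = 5132 m/s

5132 m/s


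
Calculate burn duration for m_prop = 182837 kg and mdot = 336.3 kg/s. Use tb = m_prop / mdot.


tb = 182837 / 336.3 = 543.7 s

543.7 s


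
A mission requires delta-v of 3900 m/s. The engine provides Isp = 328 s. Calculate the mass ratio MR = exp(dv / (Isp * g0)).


Ve = 328 * 9.81 = 3217.68 m/s
MR = exp(3900 / 3217.68) = 3.36

3.36


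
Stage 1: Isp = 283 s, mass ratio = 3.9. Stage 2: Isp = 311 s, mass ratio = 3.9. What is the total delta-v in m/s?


dV1 = 283 * 9.81 * ln(3.9) = 3778.4 m/s
dV2 = 311 * 9.81 * ln(3.9) = 4152.2 m/s
Total dV = 3778.4 + 4152.2 = 7930.6 m/s ~ 7931 m/s

7931 m/s


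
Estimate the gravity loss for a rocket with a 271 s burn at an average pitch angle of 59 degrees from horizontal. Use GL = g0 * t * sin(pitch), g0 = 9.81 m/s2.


GL = 9.81 * 271 * sin(59 deg) = 2279 m/s

2279 m/s


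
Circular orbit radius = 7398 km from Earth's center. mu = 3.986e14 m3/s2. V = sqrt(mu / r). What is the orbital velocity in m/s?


V = sqrt(3.986e14 / 7398000) = 7340 m/s

7340 m/s


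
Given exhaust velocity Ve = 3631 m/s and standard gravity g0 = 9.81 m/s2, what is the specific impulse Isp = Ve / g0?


Isp = Ve / g0 = 3631 / 9.81 = 370.1 s

370.1 s


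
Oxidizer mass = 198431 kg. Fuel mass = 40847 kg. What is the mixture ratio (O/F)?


MR = 198431 / 40847 = 4.86

4.86


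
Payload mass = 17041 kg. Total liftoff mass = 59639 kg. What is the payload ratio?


PR = 17041 / 59639 = 0.2857

0.2857


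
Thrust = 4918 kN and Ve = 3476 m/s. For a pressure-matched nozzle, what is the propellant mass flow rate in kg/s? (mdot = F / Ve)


mdot = F / Ve = 4918000 / 3476 = 1414.8 kg/s

1414.8 kg/s


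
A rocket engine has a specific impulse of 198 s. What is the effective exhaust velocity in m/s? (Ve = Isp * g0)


Ve = Isp * g0 = 198 * 9.81 = 1942.4 m/s

1942.4 m/s


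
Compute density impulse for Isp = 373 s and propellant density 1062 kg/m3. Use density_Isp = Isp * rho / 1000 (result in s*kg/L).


rho*Isp = 373 * 1062 / 1000 = 396 s*kg/L

396 s*kg/L


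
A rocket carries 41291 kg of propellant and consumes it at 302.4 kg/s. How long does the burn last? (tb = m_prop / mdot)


tb = 41291 / 302.4 = 136.5 s

136.5 s


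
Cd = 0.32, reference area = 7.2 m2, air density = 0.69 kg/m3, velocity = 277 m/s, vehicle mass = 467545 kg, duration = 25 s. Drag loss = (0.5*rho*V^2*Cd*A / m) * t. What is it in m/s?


D = 0.5 * 0.69 * 277^2 * 0.32 * 7.2 = 60990.35 N
a = 60990.35 / 467545 = 0.1304 m/s2
dV = 0.1304 * 25 = 3.3 m/s

3.3 m/s


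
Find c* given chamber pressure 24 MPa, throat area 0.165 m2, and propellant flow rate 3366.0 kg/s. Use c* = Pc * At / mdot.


c* = 24e6 * 0.165 / 3366.0 = 1176 m/s

1176 m/s


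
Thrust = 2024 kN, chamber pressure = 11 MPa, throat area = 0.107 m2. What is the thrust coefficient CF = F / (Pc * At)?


CF = 2024000 / (11e6 * 0.107) = 1.72

1.72


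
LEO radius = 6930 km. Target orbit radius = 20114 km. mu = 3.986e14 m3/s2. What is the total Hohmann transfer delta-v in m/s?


V1 = sqrt(mu/r1) = 7584.06 m/s
dV1 = V1*(sqrt(2*r2/(r1+r2)) - 1) = 1665.7 m/s
V2 = sqrt(mu/r2) = 4451.63 m/s
dV2 = V2*(1 - sqrt(2*r1/(r1+r2))) = 1264.75 m/s
Total dV = 2930 m/s

2930 m/s


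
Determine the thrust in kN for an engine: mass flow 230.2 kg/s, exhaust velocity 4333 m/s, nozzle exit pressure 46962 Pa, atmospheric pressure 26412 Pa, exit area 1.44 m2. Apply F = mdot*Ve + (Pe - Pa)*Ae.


F = 230.2 * 4333 + (46962 - 26412) * 1.44 = 1.0270e+06 N = 1027.0 kN

1027.0 kN


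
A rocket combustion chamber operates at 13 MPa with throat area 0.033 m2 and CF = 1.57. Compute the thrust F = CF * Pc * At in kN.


F = 1.57 * 13e6 * 0.033 = 673530.0 N = 673.5 kN

673.5 kN


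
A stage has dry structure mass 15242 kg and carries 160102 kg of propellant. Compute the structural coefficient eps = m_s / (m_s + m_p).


eps = 15242 / (15242 + 160102) = 0.0869

0.0869


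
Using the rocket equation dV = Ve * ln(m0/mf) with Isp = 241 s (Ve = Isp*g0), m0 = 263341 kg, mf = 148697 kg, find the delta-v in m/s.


Ve = 241 * 9.81 = 2364.21 m/s
dV = 2364.21 * ln(263341/148697) = 1351 m/s

1351 m/s


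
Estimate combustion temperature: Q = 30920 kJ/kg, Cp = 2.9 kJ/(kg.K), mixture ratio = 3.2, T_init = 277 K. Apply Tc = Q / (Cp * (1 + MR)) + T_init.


Tc = 30920 / (2.9 * (1 + 3.2)) + 277 = 2816 K

2816 K


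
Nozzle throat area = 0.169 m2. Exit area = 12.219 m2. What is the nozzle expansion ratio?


AR = 12.219 / 0.169 = 72.3

72.3


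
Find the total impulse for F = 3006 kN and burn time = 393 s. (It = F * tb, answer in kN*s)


It = 3006 * 393 = 1181358 kN*s

1181358 kN*s


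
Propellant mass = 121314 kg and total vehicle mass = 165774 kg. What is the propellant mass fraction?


PMF = 121314 / 165774 = 0.732

0.732


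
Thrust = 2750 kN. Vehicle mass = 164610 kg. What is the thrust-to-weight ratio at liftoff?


TWR = 2750000 / (164610 * 9.81) = 1.7

1.7


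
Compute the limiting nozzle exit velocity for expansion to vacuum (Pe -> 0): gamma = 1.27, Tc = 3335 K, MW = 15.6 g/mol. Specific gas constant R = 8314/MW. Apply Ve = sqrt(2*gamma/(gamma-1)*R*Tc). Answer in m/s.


R = 8314 / 15.6 = 532.95 J/(kg.K)
Ve = sqrt(2 * 1.27 / (1.27 - 1) * 532.95 * 3335) = 4089 m/s

4089 m/s


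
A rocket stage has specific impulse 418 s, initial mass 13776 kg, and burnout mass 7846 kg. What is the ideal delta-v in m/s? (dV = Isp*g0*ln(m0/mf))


Ve = 418 * 9.81 = 4100.58 m/s
dV = 4100.58 * ln(13776/7846) = 2308 m/s

2308 m/s


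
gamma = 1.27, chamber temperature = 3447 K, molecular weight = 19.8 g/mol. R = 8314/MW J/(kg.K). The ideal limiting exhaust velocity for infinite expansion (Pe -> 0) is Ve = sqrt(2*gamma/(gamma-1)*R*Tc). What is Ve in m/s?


R = 8314 / 19.8 = 419.9 J/(kg.K)
Ve = sqrt(2 * 1.27 / (1.27 - 1) * 419.9 * 3447) = 3690 m/s

3690 m/s


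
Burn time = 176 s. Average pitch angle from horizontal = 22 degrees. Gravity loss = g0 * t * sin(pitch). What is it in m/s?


GL = 9.81 * 176 * sin(22 deg) = 647 m/s

647 m/s


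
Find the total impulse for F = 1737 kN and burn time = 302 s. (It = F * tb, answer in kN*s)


It = 1737 * 302 = 524574 kN*s

524574 kN*s


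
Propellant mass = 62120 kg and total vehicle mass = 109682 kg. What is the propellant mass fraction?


PMF = 62120 / 109682 = 0.566

0.566


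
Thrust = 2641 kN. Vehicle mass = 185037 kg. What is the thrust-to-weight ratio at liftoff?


TWR = 2641000 / (185037 * 9.81) = 1.45

1.45


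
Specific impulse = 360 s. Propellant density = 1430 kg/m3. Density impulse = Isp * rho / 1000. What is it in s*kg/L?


rho*Isp = 360 * 1430 / 1000 = 515 s*kg/L

515 s*kg/L


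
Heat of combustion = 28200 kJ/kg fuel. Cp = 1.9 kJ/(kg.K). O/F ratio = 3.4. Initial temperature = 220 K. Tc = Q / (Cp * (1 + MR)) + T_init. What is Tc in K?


Tc = 28200 / (1.9 * (1 + 3.4)) + 220 = 3593 K

3593 K


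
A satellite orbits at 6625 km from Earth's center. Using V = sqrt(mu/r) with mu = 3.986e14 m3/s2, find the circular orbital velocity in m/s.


V = sqrt(3.986e14 / 6625000) = 7757 m/s

7757 m/s


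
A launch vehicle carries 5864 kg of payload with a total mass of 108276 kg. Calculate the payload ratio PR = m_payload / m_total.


PR = 5864 / 108276 = 0.0542

0.0542


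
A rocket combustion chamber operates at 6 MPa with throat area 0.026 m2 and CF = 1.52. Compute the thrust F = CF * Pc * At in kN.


F = 1.52 * 6e6 * 0.026 = 237120.0 N = 237.1 kN

237.1 kN


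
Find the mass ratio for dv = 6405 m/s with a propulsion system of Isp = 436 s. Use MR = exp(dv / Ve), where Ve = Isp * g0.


Ve = 436 * 9.81 = 4277.16 m/s
MR = exp(6405 / 4277.16) = 4.47

4.47


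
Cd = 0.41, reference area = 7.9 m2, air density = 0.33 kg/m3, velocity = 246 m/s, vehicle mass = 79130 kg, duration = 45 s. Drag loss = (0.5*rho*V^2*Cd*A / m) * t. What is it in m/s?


D = 0.5 * 0.33 * 246^2 * 0.41 * 7.9 = 32341.87 N
a = 32341.87 / 79130 = 0.4087 m/s2
dV = 0.4087 * 45 = 18.4 m/s

18.4 m/s


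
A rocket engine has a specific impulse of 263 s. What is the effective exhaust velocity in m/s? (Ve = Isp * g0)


Ve = Isp * g0 = 263 * 9.81 = 2580.0 m/s

2580.0 m/s
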